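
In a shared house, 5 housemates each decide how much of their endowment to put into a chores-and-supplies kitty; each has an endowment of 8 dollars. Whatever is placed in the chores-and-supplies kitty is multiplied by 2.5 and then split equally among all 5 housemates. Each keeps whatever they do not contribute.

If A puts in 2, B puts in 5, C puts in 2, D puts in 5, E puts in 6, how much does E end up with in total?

12.00 dollars

Total contributed: 2 + 5 + 2 + 5 + 6 = 20.
Each receives 2.5 × 20 / 5 = 10.00 from the chores-and-supplies kitty.
E keeps 8 − 6 = 2, so E's payoff is 2 + 10.00 = 12.00.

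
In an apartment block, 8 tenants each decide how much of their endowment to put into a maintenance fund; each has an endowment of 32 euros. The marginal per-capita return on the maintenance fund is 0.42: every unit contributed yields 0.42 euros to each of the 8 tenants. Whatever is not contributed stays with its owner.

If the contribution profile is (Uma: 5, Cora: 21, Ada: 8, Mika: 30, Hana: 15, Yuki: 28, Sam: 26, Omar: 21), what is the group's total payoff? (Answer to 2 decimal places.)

619.44 euros

Total contributed: 5 + 21 + 8 + 30 + 15 + 28 + 26 + 21 = 154; total kept: 8 × 32 − 154 = 102.
The maintenance fund pays out 0.42 × 8 × 154 = 517.44 in aggregate.
Group total = 102 + 517.44 = 619.44.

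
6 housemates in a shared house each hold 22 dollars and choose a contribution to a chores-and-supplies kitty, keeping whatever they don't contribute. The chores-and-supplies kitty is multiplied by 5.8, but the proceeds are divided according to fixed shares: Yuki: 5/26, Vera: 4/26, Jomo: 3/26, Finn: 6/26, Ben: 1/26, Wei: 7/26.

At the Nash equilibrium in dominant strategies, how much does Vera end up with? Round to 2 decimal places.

80.89 dollars

Each unit j contributes comes back to j as 5.8 × (j's share), so j prefers to contribute only if that share exceeds 1/5.8 = 0.1724; otherwise keeping the unit dominates.
Yuki, Finn and Wei are above the threshold, contributing 22 each; the remaining 3 contribute 0. Total contributed: 66.
Vera keeps 22 and receives 5.8 × 66 × 4/26 = 58.89 from the chores-and-supplies kitty, for a payoff of 80.89.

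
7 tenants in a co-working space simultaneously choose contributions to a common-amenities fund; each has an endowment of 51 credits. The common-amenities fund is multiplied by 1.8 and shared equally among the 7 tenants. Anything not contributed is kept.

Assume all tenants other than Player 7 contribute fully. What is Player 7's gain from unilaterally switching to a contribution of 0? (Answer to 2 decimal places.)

37.89 credits

Switching from a contribution of 51 to 0 lets Player 7 keep an extra 51 credits, but lowers the common-amenities fund by 51, which costs Player 7 their own share of that drop: 1.8/7 × 51 = 13.11.
Net gain = 51 − 13.11 = 37.89. The private return per contributed unit (0.2571) is below 1, so free-riding is indeed the best response regardless of what the others do.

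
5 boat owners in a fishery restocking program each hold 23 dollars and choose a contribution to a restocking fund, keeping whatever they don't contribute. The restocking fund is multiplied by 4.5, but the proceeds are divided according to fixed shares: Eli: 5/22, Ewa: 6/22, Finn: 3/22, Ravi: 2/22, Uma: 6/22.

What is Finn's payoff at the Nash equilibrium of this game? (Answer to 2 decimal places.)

For player j, contributing a unit is worthwhile iff 4.5 × (j's share) ≥ 1, i.e. iff j's share is at least 0.2222.
Eli, Ewa and Uma clear that bar, contributing 23 each; the remaining 2 contribute 0. Total contributed: 69.
Finn keeps 23 and receives 4.5 × 69 × 3/22 = 42.34 from the restocking fund, for a payoff of 65.34.

65.34 dollars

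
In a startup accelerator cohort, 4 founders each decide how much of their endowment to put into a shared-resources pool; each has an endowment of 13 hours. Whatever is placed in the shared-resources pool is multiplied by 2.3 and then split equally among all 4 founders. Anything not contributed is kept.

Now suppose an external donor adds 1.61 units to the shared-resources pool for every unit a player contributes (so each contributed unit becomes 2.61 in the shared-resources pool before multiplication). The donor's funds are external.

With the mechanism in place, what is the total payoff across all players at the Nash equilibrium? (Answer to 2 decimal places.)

Under the mechanism each unit contributed yields 2.3 × 2.61 / 4 = 1.5008 back to its contributor per unit of net cost, which exceeds 1, making full contribution the dominant choice for everyone.
So the Nash equilibrium is full contribution by all 4; the group earns 2.3 × 2.61 × 52 = 312.16.

312.16 hours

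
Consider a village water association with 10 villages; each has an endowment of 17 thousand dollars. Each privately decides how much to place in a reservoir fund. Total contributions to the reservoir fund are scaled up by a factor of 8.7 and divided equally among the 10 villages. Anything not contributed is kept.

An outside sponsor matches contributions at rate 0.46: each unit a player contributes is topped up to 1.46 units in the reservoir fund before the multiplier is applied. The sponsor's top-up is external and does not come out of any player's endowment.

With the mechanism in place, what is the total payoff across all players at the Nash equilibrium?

2159.34 thousand dollars

With the mechanism, a contributed unit returns 8.7 × 1.46 / 10 = 1.2702 per unit of net cost to the contributor — now above 1 — so contributing fully is weakly dominant for every player.
At the Nash equilibrium everyone contributes 17. Group total payoff = 8.7 × 1.46 × 170 = 2159.34.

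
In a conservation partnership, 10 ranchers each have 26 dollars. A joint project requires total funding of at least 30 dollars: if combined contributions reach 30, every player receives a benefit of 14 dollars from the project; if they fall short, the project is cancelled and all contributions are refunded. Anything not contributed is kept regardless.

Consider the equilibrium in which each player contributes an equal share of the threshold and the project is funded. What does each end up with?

Equal share of the threshold: 30/10 = 3.
At this profile no one gains by cutting their contribution: any cut drops the total below 30, the project is cancelled, contributions are refunded, and the deviator ends with 26, which is less than 26 − 3 + 14 = 37. Contributing more than 3 just wastes the excess. So contributing exactly 3 is a best response.
Each player's payoff: 26 − 3 + 14 = 37.

37 dollars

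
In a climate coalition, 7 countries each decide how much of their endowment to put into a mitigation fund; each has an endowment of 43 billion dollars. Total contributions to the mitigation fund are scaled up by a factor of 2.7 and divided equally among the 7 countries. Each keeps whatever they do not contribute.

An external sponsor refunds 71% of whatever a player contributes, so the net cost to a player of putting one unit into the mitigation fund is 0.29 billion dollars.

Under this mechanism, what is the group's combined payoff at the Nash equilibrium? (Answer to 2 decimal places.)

1026.41 billion dollars

With the mechanism, a contributed unit returns (2.7/7) / 0.29 = 1.3300 per unit of net cost to the contributor — now above 1 — so contributing fully is weakly dominant for every player.
At the Nash equilibrium everyone contributes 43. Group total payoff = 7 × (43 × 0.71 + 2.7 × 43) = 1026.41.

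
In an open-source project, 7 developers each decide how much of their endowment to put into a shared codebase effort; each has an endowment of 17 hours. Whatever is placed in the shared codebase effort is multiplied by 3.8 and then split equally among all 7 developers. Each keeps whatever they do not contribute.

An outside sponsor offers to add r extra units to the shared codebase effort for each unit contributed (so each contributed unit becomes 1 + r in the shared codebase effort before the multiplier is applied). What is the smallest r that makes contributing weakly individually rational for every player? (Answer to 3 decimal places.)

With matching at rate r, one contributed unit becomes (1 + r) in the shared codebase effort and returns 3.8 × (1 + r) / 7 to the contributor.
Setting this equal to 1: 1 + r = 7/3.8 = 1.8421.
So the minimum matching rate is r = 1.8421 − 1 = 0.842.

0.842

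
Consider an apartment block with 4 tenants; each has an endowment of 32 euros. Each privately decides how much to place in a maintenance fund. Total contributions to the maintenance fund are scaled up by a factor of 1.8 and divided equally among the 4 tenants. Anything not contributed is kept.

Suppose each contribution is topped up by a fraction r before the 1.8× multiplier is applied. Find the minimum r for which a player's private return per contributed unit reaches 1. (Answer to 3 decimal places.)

1.222

With matching at rate r, one contributed unit becomes (1 + r) in the maintenance fund and returns 1.8 × (1 + r) / 4 to the contributor.
Setting this equal to 1: 1 + r = 4/1.8 = 2.2222.
So the minimum matching rate is r = 2.2222 − 1 = 1.222.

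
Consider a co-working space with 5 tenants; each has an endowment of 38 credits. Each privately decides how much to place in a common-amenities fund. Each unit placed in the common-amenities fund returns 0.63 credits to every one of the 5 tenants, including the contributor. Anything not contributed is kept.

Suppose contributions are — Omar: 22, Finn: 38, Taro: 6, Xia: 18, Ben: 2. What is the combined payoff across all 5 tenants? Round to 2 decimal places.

374.90 credits

Total contributed: 22 + 38 + 6 + 18 + 2 = 86; total kept: 5 × 38 − 86 = 104.
The common-amenities fund pays out 0.63 × 5 × 86 = 270.90 in aggregate.
Group total = 104 + 270.90 = 374.90.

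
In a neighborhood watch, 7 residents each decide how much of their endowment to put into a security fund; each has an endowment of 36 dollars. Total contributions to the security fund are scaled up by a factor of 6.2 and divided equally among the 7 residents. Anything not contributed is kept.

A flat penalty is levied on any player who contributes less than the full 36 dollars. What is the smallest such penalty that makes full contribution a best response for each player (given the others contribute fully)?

4.11 dollars

Given the others contribute fully, the best deviation is to contribute 0 (any partial contribution still incurs the fine and gives up units whose private return 0.8857 is below 1).
Deviating from 36 to 0 saves 36 dollars but forfeits the deviator's share of the drop in the security fund: 6.2/7 × 36 = 31.89.
So the deviation gain is 36 − 31.89 = 4.11, and the fine must be at least 4.11 dollars to wipe it out.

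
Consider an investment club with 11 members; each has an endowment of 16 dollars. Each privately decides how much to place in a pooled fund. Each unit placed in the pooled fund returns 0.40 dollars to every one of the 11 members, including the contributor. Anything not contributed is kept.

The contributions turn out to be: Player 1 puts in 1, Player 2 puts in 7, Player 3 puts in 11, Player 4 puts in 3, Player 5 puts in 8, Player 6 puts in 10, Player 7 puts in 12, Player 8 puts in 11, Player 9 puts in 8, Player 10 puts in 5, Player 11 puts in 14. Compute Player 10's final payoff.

Total contributed: 1 + 7 + 11 + 3 + 8 + 10 + 12 + 11 + 8 + 5 + 14 = 90.
Each receives 0.40 × 90 = 36.00 from the pooled fund.
Player 10 keeps 16 − 5 = 11, so Player 10's payoff is 11 + 36.00 = 47.00.

47.00 dollars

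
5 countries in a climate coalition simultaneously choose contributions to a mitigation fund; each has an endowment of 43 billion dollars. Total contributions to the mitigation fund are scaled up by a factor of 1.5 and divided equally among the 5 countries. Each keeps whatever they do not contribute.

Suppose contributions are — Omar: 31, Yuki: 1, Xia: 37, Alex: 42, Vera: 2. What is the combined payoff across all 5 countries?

Total contributed: 31 + 1 + 37 + 42 + 2 = 113; total kept: 5 × 43 − 113 = 102.
The mitigation fund pays out 1.5 × 113 = 169.50 in aggregate.
Group total = 102 + 169.50 = 271.50.

271.50 billion dollars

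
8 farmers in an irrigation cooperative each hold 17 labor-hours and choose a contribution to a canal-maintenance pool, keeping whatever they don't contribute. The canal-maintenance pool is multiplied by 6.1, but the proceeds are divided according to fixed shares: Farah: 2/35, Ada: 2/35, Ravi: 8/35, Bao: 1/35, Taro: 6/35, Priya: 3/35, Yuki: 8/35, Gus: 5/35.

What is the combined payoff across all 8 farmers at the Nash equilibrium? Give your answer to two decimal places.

396.10 labor-hours

Each unit j contributes comes back to j as 6.1 × (j's share), so j prefers to contribute only if that share exceeds 1/6.1 = 0.1639; otherwise keeping the unit dominates.
The shares above 0.1639 belong to Ravi, Taro and Yuki, contributing 17 each; the remaining 5 contribute 0. Total contributed: 51.
The canal-maintenance pool pays out 6.1 × 51 = 311.10 in total (split across the unequal shares, but the aggregate is all that matters for the group sum).
The 5 free-riders keep 17 each, adding 85. Group total = 85 + 311.10 = 396.10.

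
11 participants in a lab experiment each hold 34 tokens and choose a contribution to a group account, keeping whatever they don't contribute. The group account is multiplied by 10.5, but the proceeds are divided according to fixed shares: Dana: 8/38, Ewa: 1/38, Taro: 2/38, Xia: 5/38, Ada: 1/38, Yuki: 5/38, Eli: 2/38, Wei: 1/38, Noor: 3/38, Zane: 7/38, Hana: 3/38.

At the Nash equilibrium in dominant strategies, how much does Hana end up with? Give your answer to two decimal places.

A player with share s gets back 10.5·s per unit contributed, so full contribution is dominant for anyone with s > 1/10.5 = 0.0952 and zero contribution is dominant for anyone below.
Dana, Xia, Yuki and Zane clear that bar, contributing 34 each; the remaining 7 contribute 0. Total contributed: 136.
Hana keeps 34 and receives 10.5 × 136 × 3/38 = 112.74 from the group account, for a payoff of 146.74.

146.74 tokens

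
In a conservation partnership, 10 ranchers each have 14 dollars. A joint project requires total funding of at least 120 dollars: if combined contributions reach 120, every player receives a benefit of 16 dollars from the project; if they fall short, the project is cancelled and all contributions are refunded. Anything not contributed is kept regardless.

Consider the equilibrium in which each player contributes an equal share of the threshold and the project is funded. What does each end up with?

Equal share of the threshold: 120/10 = 12.
At this profile no one gains by cutting their contribution: any cut drops the total below 120, the project is cancelled, contributions are refunded, and the deviator ends with 14, which is less than 14 − 12 + 16 = 18. Contributing more than 12 just wastes the excess. So contributing exactly 12 is a best response.
Each player's payoff: 14 − 12 + 16 = 18.

18 dollars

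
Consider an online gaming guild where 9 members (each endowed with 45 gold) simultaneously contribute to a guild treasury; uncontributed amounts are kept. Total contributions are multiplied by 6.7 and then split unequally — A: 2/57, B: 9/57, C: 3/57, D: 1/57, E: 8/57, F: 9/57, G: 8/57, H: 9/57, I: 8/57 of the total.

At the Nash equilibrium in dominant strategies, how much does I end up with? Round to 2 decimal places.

Player j's private return per contributed unit is 6.7 × (j's share). Contributing is weakly dominant for j when that share is at least 1/6.7 = 0.1493, and contributing 0 is dominant otherwise.
The shares above 0.1493 belong to B, F and H, contributing 45 each; the remaining 6 contribute 0. Total contributed: 135.
I keeps 45 and receives 6.7 × 135 × 8/57 = 126.95 from the guild treasury, for a payoff of 171.95.

171.95 gold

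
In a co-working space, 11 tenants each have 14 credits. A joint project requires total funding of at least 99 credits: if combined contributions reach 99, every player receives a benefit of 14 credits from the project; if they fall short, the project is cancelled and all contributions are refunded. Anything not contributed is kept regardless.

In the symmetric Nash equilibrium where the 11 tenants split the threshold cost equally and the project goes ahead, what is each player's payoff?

Equal share of the threshold: 99/11 = 9.
At this profile no one gains by cutting their contribution: any cut drops the total below 99, the project is cancelled, contributions are refunded, and the deviator ends with 14, which is less than 14 − 9 + 14 = 19. Contributing more than 9 just wastes the excess. So contributing exactly 9 is a best response.
Each player's payoff: 14 − 9 + 14 = 19.

19 credits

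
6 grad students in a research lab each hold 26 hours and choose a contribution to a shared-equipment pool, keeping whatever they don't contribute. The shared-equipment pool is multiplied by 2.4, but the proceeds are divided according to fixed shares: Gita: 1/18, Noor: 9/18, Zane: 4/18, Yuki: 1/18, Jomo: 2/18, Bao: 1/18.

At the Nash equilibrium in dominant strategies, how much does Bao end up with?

29.47 hours

Player j's private return per contributed unit is 2.4 × (j's share). Contributing is weakly dominant for j when that share is at least 1/2.4 = 0.4167, and contributing 0 is dominant otherwise.
The only share above 0.4167 is Noor's 9/18, contributing 26; the remaining 5 contribute 0. Total contributed: 26.
Bao keeps 26 and receives 2.4 × 26 × 1/18 = 3.47 from the shared-equipment pool, for a payoff of 29.47.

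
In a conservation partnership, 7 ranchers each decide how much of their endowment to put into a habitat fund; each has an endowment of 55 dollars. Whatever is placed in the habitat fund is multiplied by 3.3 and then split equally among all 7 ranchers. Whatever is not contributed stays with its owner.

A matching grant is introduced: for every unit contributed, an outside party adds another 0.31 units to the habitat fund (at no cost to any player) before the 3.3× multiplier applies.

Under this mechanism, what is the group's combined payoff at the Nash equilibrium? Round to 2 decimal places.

Even with the mechanism, each unit contributed returns only 3.3 × 1.31 / 7 = 0.6176 per unit of net cost, so contributing nothing is still dominant.
At the Nash equilibrium no one contributes; group total payoff = 7 × 55 = 385.

385.00 dollars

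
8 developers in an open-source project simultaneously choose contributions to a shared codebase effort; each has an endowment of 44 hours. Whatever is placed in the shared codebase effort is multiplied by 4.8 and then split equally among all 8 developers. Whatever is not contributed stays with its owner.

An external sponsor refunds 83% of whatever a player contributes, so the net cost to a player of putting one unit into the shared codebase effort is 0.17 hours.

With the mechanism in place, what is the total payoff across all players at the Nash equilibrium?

Under the mechanism each unit contributed yields (4.8/8) / 0.17 = 3.5294 back to its contributor per unit of net cost, which exceeds 1, making full contribution the dominant choice for everyone.
At the Nash equilibrium everyone contributes 44. Group total payoff = 8 × (44 × 0.83 + 4.8 × 44) = 1981.76.

1981.76 hours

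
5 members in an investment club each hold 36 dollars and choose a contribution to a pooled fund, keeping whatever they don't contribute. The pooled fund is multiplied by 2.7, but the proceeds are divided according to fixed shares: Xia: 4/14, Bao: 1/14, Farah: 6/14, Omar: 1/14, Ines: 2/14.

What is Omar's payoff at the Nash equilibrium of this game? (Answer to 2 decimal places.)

42.94 dollars

Player j's private return per contributed unit is 2.7 × (j's share). Contributing is weakly dominant for j when that share is at least 1/2.7 = 0.3704, and contributing 0 is dominant otherwise.
Farah alone (share 6/14) is above the threshold, contributing 36; the remaining 4 contribute 0. Total contributed: 36.
Omar keeps 36 and receives 2.7 × 36 × 1/14 = 6.94 from the pooled fund, for a payoff of 42.94.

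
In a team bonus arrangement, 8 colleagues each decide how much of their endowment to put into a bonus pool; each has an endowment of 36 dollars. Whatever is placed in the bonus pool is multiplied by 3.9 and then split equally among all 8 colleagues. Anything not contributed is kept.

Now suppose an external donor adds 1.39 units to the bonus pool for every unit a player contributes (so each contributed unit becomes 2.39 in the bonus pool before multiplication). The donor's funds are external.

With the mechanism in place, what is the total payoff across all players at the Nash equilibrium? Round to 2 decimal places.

2684.45 dollars

The effective private return per unit is now 3.9 × 2.39 / 8 = 1.1651 > 1, so every player's dominant strategy flips to full contribution.
So the Nash equilibrium is full contribution by all 8; the group earns 3.9 × 2.39 × 288 = 2684.45.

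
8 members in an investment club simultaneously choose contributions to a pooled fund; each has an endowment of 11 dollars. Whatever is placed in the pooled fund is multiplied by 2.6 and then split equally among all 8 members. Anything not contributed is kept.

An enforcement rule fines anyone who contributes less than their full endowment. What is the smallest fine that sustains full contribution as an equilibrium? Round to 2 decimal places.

7.43 dollars

Given the others contribute fully, the best deviation is to contribute 0 (any partial contribution still incurs the fine and gives up units whose private return 0.3250 is below 1).
Deviating from 11 to 0 saves 11 dollars but forfeits the deviator's share of the drop in the pooled fund: 2.6/8 × 11 = 3.57.
So the deviation gain is 11 − 3.57 = 7.43, and the fine must be at least 7.43 dollars to wipe it out.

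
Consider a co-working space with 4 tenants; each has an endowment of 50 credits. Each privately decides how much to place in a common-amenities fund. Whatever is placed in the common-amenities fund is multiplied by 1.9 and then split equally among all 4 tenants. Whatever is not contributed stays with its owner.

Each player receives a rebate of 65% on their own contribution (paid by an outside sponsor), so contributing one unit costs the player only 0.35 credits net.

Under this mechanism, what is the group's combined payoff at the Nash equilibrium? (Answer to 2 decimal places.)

Under the mechanism each unit contributed yields (1.9/4) / 0.35 = 1.3571 back to its contributor per unit of net cost, which exceeds 1, making full contribution the dominant choice for everyone.
So the Nash equilibrium is full contribution by all 4; the group earns 4 × (50 × 0.65 + 1.9 × 50) = 510.00.

510.00 credits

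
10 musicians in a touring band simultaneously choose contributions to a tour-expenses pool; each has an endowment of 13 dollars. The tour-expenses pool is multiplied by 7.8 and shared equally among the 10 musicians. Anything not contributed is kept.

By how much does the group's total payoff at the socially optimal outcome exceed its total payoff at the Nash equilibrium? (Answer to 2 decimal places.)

Each contributed unit returns 7.8/10 = 0.7800 to its contributor — below 1 — so contributing 0 is dominant for every player. At the Nash equilibrium everyone keeps their 13, and the group total is 10 × 13 = 130.
Each contributed unit returns 7.800 to the group as a whole (0.7800 to each of 10 players), which exceeds 1, so the social optimum is full contribution: group total = 7.800 × 130 = 1014.00.
Efficiency loss = 1014.00 − 130 = 884.00.

884.00 dollars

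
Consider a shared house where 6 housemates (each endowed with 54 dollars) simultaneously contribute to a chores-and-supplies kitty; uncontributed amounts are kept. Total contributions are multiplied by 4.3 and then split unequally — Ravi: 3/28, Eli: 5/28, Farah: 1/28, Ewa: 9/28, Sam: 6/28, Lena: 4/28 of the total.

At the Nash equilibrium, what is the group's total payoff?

Each unit j contributes comes back to j as 4.3 × (j's share), so j prefers to contribute only if that share exceeds 1/4.3 = 0.2326; otherwise keeping the unit dominates.
Ewa alone (share 9/28) is above the threshold, contributing 54; the remaining 5 contribute 0. Total contributed: 54.
The chores-and-supplies kitty pays out 4.3 × 54 = 232.20 in total (split across the unequal shares, but the aggregate is all that matters for the group sum).
The 5 free-riders keep 54 each, adding 270. Group total = 270 + 232.20 = 502.20.

502.20 dollars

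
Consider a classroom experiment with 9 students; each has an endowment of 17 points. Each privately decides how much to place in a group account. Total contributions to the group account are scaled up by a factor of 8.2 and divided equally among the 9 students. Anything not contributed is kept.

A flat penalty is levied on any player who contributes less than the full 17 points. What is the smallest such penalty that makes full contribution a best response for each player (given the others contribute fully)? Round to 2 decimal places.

Given the others contribute fully, the best deviation is to contribute 0 (any partial contribution still incurs the fine and gives up units whose private return 0.9111 is below 1).
Deviating from 17 to 0 saves 17 points but forfeits the deviator's share of the drop in the group account: 8.2/9 × 17 = 15.49.
So the deviation gain is 17 − 15.49 = 1.51, and the fine must be at least 1.51 points to wipe it out.

1.51 points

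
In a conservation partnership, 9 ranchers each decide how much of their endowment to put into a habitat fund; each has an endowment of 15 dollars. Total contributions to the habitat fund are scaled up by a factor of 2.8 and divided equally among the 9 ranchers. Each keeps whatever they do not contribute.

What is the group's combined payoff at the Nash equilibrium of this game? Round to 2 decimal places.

Each contributed unit returns 2.8/9 = 0.3111 to its contributor — below 1 — so contributing 0 is dominant for every player. At the Nash equilibrium everyone keeps their 15, and the group total is 9 × 15 = 135.

135.00 dollars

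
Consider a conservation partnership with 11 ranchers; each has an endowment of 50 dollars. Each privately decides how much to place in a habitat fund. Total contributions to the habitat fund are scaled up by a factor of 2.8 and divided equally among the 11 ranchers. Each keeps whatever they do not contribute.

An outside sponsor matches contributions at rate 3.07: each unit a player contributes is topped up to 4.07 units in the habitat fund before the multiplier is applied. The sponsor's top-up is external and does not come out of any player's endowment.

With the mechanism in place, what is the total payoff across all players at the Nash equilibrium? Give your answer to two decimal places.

Under the mechanism each unit contributed yields 2.8 × 4.07 / 11 = 1.0360 back to its contributor per unit of net cost, which exceeds 1, making full contribution the dominant choice for everyone.
At the Nash equilibrium everyone contributes 50. Group total payoff = 2.8 × 4.07 × 550 = 6267.80.

6267.80 dollars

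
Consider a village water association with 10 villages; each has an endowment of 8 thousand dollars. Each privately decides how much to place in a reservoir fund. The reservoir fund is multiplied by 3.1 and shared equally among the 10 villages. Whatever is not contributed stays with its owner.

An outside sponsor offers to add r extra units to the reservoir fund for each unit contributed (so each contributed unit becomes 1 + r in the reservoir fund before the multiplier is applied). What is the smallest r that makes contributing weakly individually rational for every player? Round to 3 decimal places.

2.226

With matching at rate r, one contributed unit becomes (1 + r) in the reservoir fund and returns 3.1 × (1 + r) / 10 to the contributor.
Setting this equal to 1: 1 + r = 10/3.1 = 3.2258.
So the minimum matching rate is r = 3.2258 − 1 = 2.226.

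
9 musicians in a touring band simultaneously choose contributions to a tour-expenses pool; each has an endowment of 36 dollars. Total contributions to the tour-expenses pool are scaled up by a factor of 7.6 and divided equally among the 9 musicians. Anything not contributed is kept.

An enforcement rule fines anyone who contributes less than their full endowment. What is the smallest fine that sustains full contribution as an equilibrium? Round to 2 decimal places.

Given the others contribute fully, the best deviation is to contribute 0 (any partial contribution still incurs the fine and gives up units whose private return 0.8444 is below 1).
Deviating from 36 to 0 saves 36 dollars but forfeits the deviator's share of the drop in the tour-expenses pool: 7.6/9 × 36 = 30.40.
So the deviation gain is 36 − 30.40 = 5.60, and the fine must be at least 5.60 dollars to wipe it out.

5.60 dollars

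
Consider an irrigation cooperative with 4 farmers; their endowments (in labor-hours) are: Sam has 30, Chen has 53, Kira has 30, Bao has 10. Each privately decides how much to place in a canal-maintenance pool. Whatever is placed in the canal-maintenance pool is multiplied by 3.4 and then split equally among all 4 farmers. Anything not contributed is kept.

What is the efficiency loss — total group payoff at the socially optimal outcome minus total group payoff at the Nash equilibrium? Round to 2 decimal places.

295.20 labor-hours

The private return per contributed unit is 3.4/4 = 0.8500 < 1 for every player regardless of endowment, so the Nash equilibrium is zero contribution and the group total is Σ E_j = 30 + 53 + 30 + 10 = 123.
Each contributed unit returns 3.400 to the group, so the social optimum is full contribution by everyone: group total = 3.400 × 123 = 418.20.
Efficiency loss = (3.400 − 1) × 123 = 295.20.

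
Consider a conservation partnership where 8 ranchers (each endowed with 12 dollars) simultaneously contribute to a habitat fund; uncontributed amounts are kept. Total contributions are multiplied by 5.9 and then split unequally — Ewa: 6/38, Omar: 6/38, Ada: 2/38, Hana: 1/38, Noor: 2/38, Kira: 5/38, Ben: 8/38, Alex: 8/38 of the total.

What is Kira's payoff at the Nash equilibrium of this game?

30.63 dollars

Each unit j contributes comes back to j as 5.9 × (j's share), so j prefers to contribute only if that share exceeds 1/5.9 = 0.1695; otherwise keeping the unit dominates.
Ben and Alex clear that bar, contributing 12 each; the remaining 6 contribute 0. Total contributed: 24.
Kira keeps 12 and receives 5.9 × 24 × 5/38 = 18.63 from the habitat fund, for a payoff of 30.63.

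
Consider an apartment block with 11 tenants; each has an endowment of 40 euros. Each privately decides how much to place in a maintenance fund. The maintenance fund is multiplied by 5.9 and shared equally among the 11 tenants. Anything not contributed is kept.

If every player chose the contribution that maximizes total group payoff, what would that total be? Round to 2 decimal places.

Each contributed unit returns 5.900 to the group as a whole (0.5364 to each of 11 players), which exceeds 1, so the social optimum is full contribution: group total = 5.900 × 440 = 2596.00.

2596.00 euros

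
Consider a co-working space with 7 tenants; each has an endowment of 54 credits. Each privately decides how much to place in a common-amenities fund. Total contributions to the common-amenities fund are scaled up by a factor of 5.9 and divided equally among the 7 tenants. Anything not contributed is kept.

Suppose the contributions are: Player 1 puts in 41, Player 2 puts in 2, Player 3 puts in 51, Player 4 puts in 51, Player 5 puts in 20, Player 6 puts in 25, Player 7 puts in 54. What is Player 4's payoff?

Total contributed: 41 + 2 + 51 + 51 + 20 + 25 + 54 = 244.
Each receives 5.9 × 244 / 7 = 205.66 from the common-amenities fund.
Player 4 keeps 54 − 51 = 3, so Player 4's payoff is 3 + 205.66 = 208.66.

208.66 credits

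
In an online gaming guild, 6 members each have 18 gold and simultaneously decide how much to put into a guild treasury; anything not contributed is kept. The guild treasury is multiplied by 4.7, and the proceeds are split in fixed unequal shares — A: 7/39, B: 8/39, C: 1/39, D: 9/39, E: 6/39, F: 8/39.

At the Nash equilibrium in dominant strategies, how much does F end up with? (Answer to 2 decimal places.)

35.35 gold

Each unit j contributes comes back to j as 4.7 × (j's share), so j prefers to contribute only if that share exceeds 1/4.7 = 0.2128; otherwise keeping the unit dominates.
The only share above 0.2128 is D's 9/39, contributing 18; the remaining 5 contribute 0. Total contributed: 18.
F keeps 18 and receives 4.7 × 18 × 8/39 = 17.35 from the guild treasury, for a payoff of 35.35.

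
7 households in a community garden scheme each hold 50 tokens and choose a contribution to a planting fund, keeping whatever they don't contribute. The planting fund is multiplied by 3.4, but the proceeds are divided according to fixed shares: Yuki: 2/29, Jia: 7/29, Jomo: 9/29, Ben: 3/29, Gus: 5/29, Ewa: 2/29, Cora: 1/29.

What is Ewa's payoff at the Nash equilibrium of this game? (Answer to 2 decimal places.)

A player with share s gets back 3.4·s per unit contributed, so full contribution is dominant for anyone with s > 1/3.4 = 0.2941 and zero contribution is dominant for anyone below.
Jomo alone (share 9/29) is above the threshold, contributing 50; the remaining 6 contribute 0. Total contributed: 50.
Ewa keeps 50 and receives 3.4 × 50 × 2/29 = 11.72 from the planting fund, for a payoff of 61.72.

61.72 tokens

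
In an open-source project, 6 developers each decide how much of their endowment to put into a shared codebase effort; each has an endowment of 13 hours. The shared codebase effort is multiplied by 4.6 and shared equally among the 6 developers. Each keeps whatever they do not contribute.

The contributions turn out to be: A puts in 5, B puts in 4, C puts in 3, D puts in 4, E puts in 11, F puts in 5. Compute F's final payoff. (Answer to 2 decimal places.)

32.53 hours

Total contributed: 5 + 4 + 3 + 4 + 11 + 5 = 32.
Each receives 4.6 × 32 / 6 = 24.53 from the shared codebase effort.
F keeps 13 − 5 = 8, so F's payoff is 8 + 24.53 = 32.53.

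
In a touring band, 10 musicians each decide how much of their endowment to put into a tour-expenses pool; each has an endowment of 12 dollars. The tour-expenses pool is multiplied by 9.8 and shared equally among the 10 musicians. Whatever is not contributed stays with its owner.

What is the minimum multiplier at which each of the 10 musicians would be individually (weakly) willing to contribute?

10

A contributed unit returns (multiplier)/10 to its contributor.
This reaches 1 exactly when the multiplier is 10.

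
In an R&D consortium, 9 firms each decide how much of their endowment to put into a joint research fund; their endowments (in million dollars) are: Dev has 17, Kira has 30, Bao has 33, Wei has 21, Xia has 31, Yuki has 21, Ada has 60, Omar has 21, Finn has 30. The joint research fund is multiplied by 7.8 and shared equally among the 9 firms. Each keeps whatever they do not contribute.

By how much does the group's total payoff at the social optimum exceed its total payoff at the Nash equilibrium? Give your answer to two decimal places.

The private return per contributed unit is 7.8/9 = 0.8667 < 1 for every player regardless of endowment, so the Nash equilibrium is zero contribution and the group total is Σ E_j = 17 + 30 + 33 + 21 + 31 + 21 + 60 + 21 + 30 = 264.
Each contributed unit returns 7.800 to the group, so the social optimum is full contribution by everyone: group total = 7.800 × 264 = 2059.20.
Efficiency loss = (7.800 − 1) × 264 = 1795.20.

1795.20 million dollars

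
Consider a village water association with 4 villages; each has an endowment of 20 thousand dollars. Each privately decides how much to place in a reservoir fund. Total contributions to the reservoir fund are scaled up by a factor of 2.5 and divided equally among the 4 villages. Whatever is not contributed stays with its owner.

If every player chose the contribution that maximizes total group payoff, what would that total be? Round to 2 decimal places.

200.00 thousand dollars

Each contributed unit returns 2.500 to the group as a whole (0.6250 to each of 4 players), which exceeds 1, so the social optimum is full contribution: group total = 2.500 × 80 = 200.00.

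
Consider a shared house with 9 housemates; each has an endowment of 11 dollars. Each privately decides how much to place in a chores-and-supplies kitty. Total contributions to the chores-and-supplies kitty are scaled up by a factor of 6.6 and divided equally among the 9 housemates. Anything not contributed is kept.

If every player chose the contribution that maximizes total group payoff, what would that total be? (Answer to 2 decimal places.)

Each contributed unit returns 6.600 to the group as a whole (0.7333 to each of 9 players), which exceeds 1, so the social optimum is full contribution: group total = 6.600 × 99 = 653.40.

653.40 dollars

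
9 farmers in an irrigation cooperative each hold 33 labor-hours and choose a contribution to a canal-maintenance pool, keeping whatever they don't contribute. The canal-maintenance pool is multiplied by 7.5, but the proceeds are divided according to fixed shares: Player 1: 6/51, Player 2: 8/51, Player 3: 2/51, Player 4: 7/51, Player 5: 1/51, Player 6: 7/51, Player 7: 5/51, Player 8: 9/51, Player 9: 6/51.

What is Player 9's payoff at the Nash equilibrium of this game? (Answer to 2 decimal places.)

For player j, contributing a unit is worthwhile iff 7.5 × (j's share) ≥ 1, i.e. iff j's share is at least 0.1333.
Player 2, Player 4, Player 6 and Player 8 are above the threshold, contributing 33 each; the remaining 5 contribute 0. Total contributed: 132.
Player 9 keeps 33 and receives 7.5 × 132 × 6/51 = 116.47 from the canal-maintenance pool, for a payoff of 149.47.

149.47 labor-hours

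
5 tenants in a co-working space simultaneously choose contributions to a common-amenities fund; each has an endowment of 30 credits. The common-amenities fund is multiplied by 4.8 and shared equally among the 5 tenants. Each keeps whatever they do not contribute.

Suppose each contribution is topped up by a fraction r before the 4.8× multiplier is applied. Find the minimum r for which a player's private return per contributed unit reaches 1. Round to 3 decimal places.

With matching at rate r, one contributed unit becomes (1 + r) in the common-amenities fund and returns 4.8 × (1 + r) / 5 to the contributor.
Setting this equal to 1: 1 + r = 5/4.8 = 1.0417.
So the minimum matching rate is r = 1.0417 − 1 = 0.042.

0.042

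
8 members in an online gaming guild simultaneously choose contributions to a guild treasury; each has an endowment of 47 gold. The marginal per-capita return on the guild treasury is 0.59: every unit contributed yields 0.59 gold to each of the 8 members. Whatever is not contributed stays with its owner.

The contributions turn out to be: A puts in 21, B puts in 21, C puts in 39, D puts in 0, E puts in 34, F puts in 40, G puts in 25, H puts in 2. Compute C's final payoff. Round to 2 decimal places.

Total contributed: 21 + 21 + 39 + 0 + 34 + 40 + 25 + 2 = 182.
Each receives 0.59 × 182 = 107.38 from the guild treasury.
C keeps 47 − 39 = 8, so C's payoff is 8 + 107.38 = 115.38.

115.38 gold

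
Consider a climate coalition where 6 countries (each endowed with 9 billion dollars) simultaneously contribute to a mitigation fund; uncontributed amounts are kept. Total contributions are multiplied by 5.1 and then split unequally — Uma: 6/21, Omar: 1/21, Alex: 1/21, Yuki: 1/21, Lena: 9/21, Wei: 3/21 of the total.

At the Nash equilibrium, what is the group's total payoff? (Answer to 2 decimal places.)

For player j, contributing a unit is worthwhile iff 5.1 × (j's share) ≥ 1, i.e. iff j's share is at least 0.1961.
Uma and Lena are above the threshold, contributing 9 each; the remaining 4 contribute 0. Total contributed: 18.
The mitigation fund pays out 5.1 × 18 = 91.80 in total (split across the unequal shares, but the aggregate is all that matters for the group sum).
The 4 free-riders keep 9 each, adding 36. Group total = 36 + 91.80 = 127.80.

127.80 billion dollars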